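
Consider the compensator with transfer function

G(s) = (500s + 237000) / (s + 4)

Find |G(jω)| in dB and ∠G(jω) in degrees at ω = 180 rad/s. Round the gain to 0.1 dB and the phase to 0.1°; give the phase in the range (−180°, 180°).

63.0 dB, -67.9°

Substitute s = j180:
Numerator: 500(j180) + 237000 = 237000 + j90000
Denominator: (j180) + 4 = 4 + j180
|N| = √(237000² + 90000²) ≈ 2.5351e+05, ∠N ≈ 20.79°
|D| = √(4² + 180²) ≈ 180.04, ∠D ≈ 88.73°
|G| = 2.5351e+05 / 180.04 ≈ 1408.1
Gain = 20 log₁₀(1408.1) ≈ 62.97 dB
∠G = 20.79° − 88.73° = -67.94°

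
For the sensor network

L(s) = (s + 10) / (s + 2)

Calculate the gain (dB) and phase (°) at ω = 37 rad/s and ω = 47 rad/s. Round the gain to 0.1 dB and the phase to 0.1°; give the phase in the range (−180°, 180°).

ω = 37: 0.3 dB, -12.0°; ω = 47: 0.2 dB, -9.6°

Substitute s = j37:
Numerator: (j37) + 10 = 10 + j37
Denominator: (j37) + 2 = 2 + j37
|N| = √(10² + 37²) ≈ 38.328, ∠N ≈ 74.88°
|D| = √(2² + 37²) ≈ 37.054, ∠D ≈ 86.91°
|L| = 38.328 / 37.054 ≈ 1.0344
Gain = 20 log₁₀(1.0344) ≈ 0.29 dB
∠L = 74.88° − 86.91° = -12.03°

Substitute s = j47:
Numerator: (j47) + 10 = 10 + j47
Denominator: (j47) + 2 = 2 + j47
|N| = √(10² + 47²) ≈ 48.052, ∠N ≈ 77.99°
|D| = √(2² + 47²) ≈ 47.043, ∠D ≈ 87.56°
|L| = 48.052 / 47.043 ≈ 1.0214
Gain = 20 log₁₀(1.0214) ≈ 0.18 dB
∠L = 77.99° − 87.56° = -9.57°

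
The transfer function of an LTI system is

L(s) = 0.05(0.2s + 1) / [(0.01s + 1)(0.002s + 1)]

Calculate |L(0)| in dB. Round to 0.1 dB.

L(0) = 0.05 · 1 / 1 = 0.05
20 log₁₀(0.05) ≈ -26.02 dB

-26.0 dB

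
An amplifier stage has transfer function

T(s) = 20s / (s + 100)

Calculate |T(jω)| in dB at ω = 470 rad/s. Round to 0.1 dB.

25.8 dB

At s = jω = j470:
zero at origin: s = j470 → |·| = 470, ∠ = 90.00°
pole (s+100): 100 + j470 → |·| = √(100²+470²) = √230900 ≈ 480.52, ∠ = arctan(470/100) ≈ 77.99°
|T| = 20 · 470 / 480.52 ≈ 19.562
Gain = 20 log₁₀(19.562) ≈ 25.83 dB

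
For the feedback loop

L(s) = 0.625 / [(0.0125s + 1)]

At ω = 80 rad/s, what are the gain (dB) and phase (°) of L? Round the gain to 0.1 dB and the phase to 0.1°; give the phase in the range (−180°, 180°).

-7.1 dB, -45.0°

At ω = 80 rad/s:
pole (1 + j80·0.0125) = 1 + j1 → |·| ≈ 1.4142, ∠ ≈ 45.00°
|L| = 0.625 · 1 / (1.4142) ≈ 0.44195
Gain = 20 log₁₀(0.44195) ≈ -7.09 dB
∠L = (0°) − (45.00°) = -45.00°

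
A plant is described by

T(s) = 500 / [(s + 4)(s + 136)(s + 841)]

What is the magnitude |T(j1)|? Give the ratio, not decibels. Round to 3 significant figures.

At s = jω = j1:
pole (s+4): 4 + j1 → |·| = √(4²+1²) = √17 ≈ 4.1231, ∠ = arctan(1/4) ≈ 14.04°
pole (s+136): 136 + j1 → |·| = √(136²+1²) = √18497 ≈ 136, ∠ = arctan(1/136) ≈ 0.42°
pole (s+841): 841 + j1 → |·| = √(841²+1²) = √707282 ≈ 841, ∠ = arctan(1/841) ≈ 0.07°
|T| = 500 / 4.7158e+05 ≈ 0.0010603

0.00106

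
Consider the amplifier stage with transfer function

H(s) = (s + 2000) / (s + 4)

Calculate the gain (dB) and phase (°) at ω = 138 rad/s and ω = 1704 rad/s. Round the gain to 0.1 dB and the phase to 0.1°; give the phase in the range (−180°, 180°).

At s = jω = j138:
zero (s+2000): 2000 + j138 → |·| = √(2000²+138²) = √4019044 ≈ 2004.8, ∠ = arctan(138/2000) ≈ 3.95°
pole (s+4): 4 + j138 → |·| = √(4²+138²) = √19060 ≈ 138.06, ∠ = arctan(138/4) ≈ 88.34°
|H| = 1 · 2004.8 / 138.06 ≈ 14.521
Gain = 20 log₁₀(14.521) ≈ 23.24 dB
∠H = 3.95° − 88.34° = -84.39°

At s = jω = j1704:
zero (s+2000): 2000 + j1704 → |·| = √(2000²+1704²) = √6903616 ≈ 2627.5, ∠ = arctan(1704/2000) ≈ 40.43°
pole (s+4): 4 + j1704 → |·| = √(4²+1704²) = √2903632 ≈ 1704, ∠ = arctan(1704/4) ≈ 89.87°
|H| = 1 · 2627.5 / 1704 ≈ 1.542
Gain = 20 log₁₀(1.542) ≈ 3.76 dB
∠H = 40.43° − 89.87° = -49.44°

ω = 138: 23.2 dB, -84.4°; ω = 1704: 3.8 dB, -49.4°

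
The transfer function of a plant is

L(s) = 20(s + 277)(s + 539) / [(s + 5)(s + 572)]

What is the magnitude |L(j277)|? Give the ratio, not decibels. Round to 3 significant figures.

27.0

At s = jω = j277:
zero (s+277): 277 + j277 → |·| = √(277²+277²) = √153458 ≈ 391.74, ∠ = arctan(277/277) ≈ 45.00°
zero (s+539): 539 + j277 → |·| = √(539²+277²) = √367250 ≈ 606.01, ∠ = arctan(277/539) ≈ 27.20°
pole (s+5): 5 + j277 → |·| = √(5²+277²) = √76754 ≈ 277.05, ∠ = arctan(277/5) ≈ 88.97°
pole (s+572): 572 + j277 → |·| = √(572²+277²) = √403913 ≈ 635.54, ∠ = arctan(277/572) ≈ 25.84°
|L| = 20 · 2.374e+05 / 1.7608e+05 ≈ 26.965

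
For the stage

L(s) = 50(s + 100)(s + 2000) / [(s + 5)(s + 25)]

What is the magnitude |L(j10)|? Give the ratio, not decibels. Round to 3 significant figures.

At s = jω = j10:
zero (s+100): 100 + j10 → |·| = √(100²+10²) = √10100 ≈ 100.5, ∠ = arctan(10/100) ≈ 5.71°
zero (s+2000): 2000 + j10 → |·| = √(2000²+10²) = √4000100 ≈ 2000, ∠ = arctan(10/2000) ≈ 0.29°
pole (s+5): 5 + j10 → |·| = √(5²+10²) = √125 ≈ 11.18, ∠ = arctan(10/5) ≈ 63.43°
pole (s+25): 25 + j10 → |·| = √(25²+10²) = √725 ≈ 26.926, ∠ = arctan(10/25) ≈ 21.80°
|L| = 50 · 2.01e+05 / 301.03 ≈ 33385

3.34e+04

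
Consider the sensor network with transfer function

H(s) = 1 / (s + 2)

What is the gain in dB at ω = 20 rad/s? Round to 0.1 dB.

-26.1 dB

At s = jω = j20:
pole (s+2): 2 + j20 → |·| = √(2²+20²) = √404 ≈ 20.1, ∠ = arctan(20/2) ≈ 84.29°
|H| = 1 / 20.1 ≈ 0.049751
Gain = 20 log₁₀(0.049751) ≈ -26.06 dB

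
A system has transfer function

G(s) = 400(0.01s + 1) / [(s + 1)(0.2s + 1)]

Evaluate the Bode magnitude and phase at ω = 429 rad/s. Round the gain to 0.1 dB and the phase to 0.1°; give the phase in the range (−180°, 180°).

At ω = 429 rad/s:
zero (1 + j429·0.01) = 1 + j4.29 → |·| ≈ 4.405, ∠ ≈ 76.88°
pole (1 + j429·1) = 1 + j429 → |·| ≈ 429, ∠ ≈ 89.87°
pole (1 + j429·0.2) = 1 + j85.8 → |·| ≈ 85.806, ∠ ≈ 89.33°
|G| = 400 · 4.405 / (429 · 85.806) ≈ 0.047866
Gain = 20 log₁₀(0.047866) ≈ -26.40 dB
∠G = (76.88°) − (89.87° + 89.33°) = -102.32°

-26.4 dB, -102.3°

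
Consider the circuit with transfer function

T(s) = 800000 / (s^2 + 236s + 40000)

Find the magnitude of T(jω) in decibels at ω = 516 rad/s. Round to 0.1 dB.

At s = jω = j516:
quadratic: (j516)² + 236·j516 + 40000 = -226256 + j121776 → |·| ≈ 2.5695e+05, ∠ ≈ 151.71°
|T| = 800000 / 2.5695e+05 ≈ 3.1134
Gain = 20 log₁₀(3.1134) ≈ 9.86 dB

9.9 dB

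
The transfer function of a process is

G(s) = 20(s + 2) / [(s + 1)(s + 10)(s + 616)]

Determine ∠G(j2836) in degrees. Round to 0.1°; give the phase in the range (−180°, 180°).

-167.6°

At s = jω = j2836:
zero (s+2): 2 + j2836 → |·| = √(2²+2836²) = √8042900 ≈ 2836, ∠ = arctan(2836/2) ≈ 89.96°
pole (s+1): 1 + j2836 → |·| = √(1²+2836²) = √8042897 ≈ 2836, ∠ = arctan(2836/1) ≈ 89.98°
pole (s+10): 10 + j2836 → |·| = √(10²+2836²) = √8042996 ≈ 2836, ∠ = arctan(2836/10) ≈ 89.80°
pole (s+616): 616 + j2836 → |·| = √(616²+2836²) = √8422352 ≈ 2902.1, ∠ = arctan(2836/616) ≈ 77.75°
∠G = 89.96° − 257.53° = -167.57°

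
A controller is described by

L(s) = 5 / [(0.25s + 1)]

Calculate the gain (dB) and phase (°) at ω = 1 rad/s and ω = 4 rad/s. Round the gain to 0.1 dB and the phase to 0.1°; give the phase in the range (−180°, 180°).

At ω = 1 rad/s:
pole (1 + j1·0.25) = 1 + j0.25 → |·| ≈ 1.0308, ∠ ≈ 14.04°
|L| = 5 · 1 / (1.0308) ≈ 4.8506
Gain = 20 log₁₀(4.8506) ≈ 13.72 dB
∠L = (0°) − (14.04°) = -14.04°

At ω = 4 rad/s:
pole (1 + j4·0.25) = 1 + j1 → |·| ≈ 1.4142, ∠ ≈ 45.00°
|L| = 5 · 1 / (1.4142) ≈ 3.5356
Gain = 20 log₁₀(3.5356) ≈ 10.97 dB
∠L = (0°) − (45.00°) = -45.00°

ω = 1: 13.7 dB, -14.0°; ω = 4: 11.0 dB, -45.0°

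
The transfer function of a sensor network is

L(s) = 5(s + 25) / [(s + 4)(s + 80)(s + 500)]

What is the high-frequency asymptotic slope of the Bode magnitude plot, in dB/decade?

Each pole contributes −20 dB/decade at high frequency; each zero contributes +20 dB/decade.
Net: 1 zero(s) − 3 pole(s) → -40 dB/decade.

-40 dB/decade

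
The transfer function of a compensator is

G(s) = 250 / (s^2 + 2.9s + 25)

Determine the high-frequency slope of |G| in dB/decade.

-40 dB/decade

Each pole contributes −20 dB/decade at high frequency; each zero contributes +20 dB/decade.
Net: 0 zero(s) − 2 pole(s) → -40 dB/decade.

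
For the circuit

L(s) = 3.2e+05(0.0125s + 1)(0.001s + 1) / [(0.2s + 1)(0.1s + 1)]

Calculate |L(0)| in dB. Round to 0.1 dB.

110.1 dB

L(0) = 3.2e+05 · 1 / 1 = 3.2e+05
20 log₁₀(3.2e+05) ≈ 110.10 dB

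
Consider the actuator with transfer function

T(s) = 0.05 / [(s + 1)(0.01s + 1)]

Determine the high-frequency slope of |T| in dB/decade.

-40 dB/decade

Each pole contributes −20 dB/decade at high frequency; each zero contributes +20 dB/decade.
Net: 0 zero(s) − 2 pole(s) → -40 dB/decade.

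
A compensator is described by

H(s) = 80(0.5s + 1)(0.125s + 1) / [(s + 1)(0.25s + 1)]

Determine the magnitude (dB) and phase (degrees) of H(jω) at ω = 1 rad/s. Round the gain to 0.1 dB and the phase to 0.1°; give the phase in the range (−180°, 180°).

At ω = 1 rad/s:
zero (1 + j1·0.5) = 1 + j0.5 → |·| ≈ 1.118, ∠ ≈ 26.57°
zero (1 + j1·0.125) = 1 + j0.125 → |·| ≈ 1.0078, ∠ ≈ 7.13°
pole (1 + j1·1) = 1 + j1 → |·| ≈ 1.4142, ∠ ≈ 45.00°
pole (1 + j1·0.25) = 1 + j0.25 → |·| ≈ 1.0308, ∠ ≈ 14.04°
|H| = 80 · 1.118 · 1.0078 / (1.4142 · 1.0308) ≈ 61.833
Gain = 20 log₁₀(61.833) ≈ 35.82 dB
∠H = (26.57° + 7.13°) − (45.00° + 14.04°) = -25.34°

35.8 dB, -25.3°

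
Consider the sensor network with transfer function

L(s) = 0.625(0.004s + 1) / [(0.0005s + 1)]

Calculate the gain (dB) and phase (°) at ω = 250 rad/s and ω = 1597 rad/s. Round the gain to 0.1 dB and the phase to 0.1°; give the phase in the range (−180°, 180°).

ω = 250: -1.1 dB, 37.9°; ω = 1597: 10.0 dB, 42.5°

At ω = 250 rad/s:
zero (1 + j250·0.004) = 1 + j1 → |·| ≈ 1.4142, ∠ ≈ 45.00°
pole (1 + j250·0.0005) = 1 + j0.125 → |·| ≈ 1.0078, ∠ ≈ 7.13°
|L| = 0.625 · 1.4142 / (1.0078) ≈ 0.87703
Gain = 20 log₁₀(0.87703) ≈ -1.14 dB
∠L = (45.00°) − (7.13°) = 37.87°

At ω = 1597 rad/s:
zero (1 + j1597·0.004) = 1 + j6.388 → |·| ≈ 6.4658, ∠ ≈ 81.10°
pole (1 + j1597·0.0005) = 1 + j0.7985 → |·| ≈ 1.2797, ∠ ≈ 38.61°
|L| = 0.625 · 6.4658 / (1.2797) ≈ 3.1579
Gain = 20 log₁₀(3.1579) ≈ 9.99 dB
∠L = (81.10°) − (38.61°) = 42.49°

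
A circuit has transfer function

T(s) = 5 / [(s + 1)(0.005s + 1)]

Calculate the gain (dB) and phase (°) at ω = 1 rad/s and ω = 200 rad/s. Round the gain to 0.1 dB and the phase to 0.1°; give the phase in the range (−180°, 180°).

At ω = 1 rad/s:
pole (1 + j1·1) = 1 + j1 → |·| ≈ 1.4142, ∠ ≈ 45.00°
pole (1 + j1·0.005) = 1 + j0.005 → |·| ≈ 1, ∠ ≈ 0.29°
|T| = 5 · 1 / (1.4142 · 1) ≈ 3.5356
Gain = 20 log₁₀(3.5356) ≈ 10.97 dB
∠T = (0°) − (45.00° + 0.29°) = -45.29°

At ω = 200 rad/s:
pole (1 + j200·1) = 1 + j200 → |·| ≈ 200, ∠ ≈ 89.71°
pole (1 + j200·0.005) = 1 + j1 → |·| ≈ 1.4142, ∠ ≈ 45.00°
|T| = 5 · 1 / (200 · 1.4142) ≈ 0.017678
Gain = 20 log₁₀(0.017678) ≈ -35.05 dB
∠T = (0°) − (89.71° + 45.00°) = -134.71°

ω = 1: 11.0 dB, -45.3°; ω = 200: -35.1 dB, -134.7°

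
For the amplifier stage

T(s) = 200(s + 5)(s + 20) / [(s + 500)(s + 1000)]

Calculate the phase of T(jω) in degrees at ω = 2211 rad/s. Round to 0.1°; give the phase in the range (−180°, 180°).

36.4°

At s = jω = j2211:
zero (s+5): 5 + j2211 → |·| = √(5²+2211²) = √4888546 ≈ 2211, ∠ = arctan(2211/5) ≈ 89.87°
zero (s+20): 20 + j2211 → |·| = √(20²+2211²) = √4888921 ≈ 2211.1, ∠ = arctan(2211/20) ≈ 89.48°
pole (s+500): 500 + j2211 → |·| = √(500²+2211²) = √5138521 ≈ 2266.8, ∠ = arctan(2211/500) ≈ 77.26°
pole (s+1000): 1000 + j2211 → |·| = √(1000²+2211²) = √5888521 ≈ 2426.6, ∠ = arctan(2211/1000) ≈ 65.66°
∠T = 179.35° − 142.92° = 36.43°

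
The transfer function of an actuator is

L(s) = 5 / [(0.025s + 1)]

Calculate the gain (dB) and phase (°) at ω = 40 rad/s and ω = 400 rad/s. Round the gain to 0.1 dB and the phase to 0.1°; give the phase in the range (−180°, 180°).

At ω = 40 rad/s:
pole (1 + j40·0.025) = 1 + j1 → |·| ≈ 1.4142, ∠ ≈ 45.00°
|L| = 5 · 1 / (1.4142) ≈ 3.5356
Gain = 20 log₁₀(3.5356) ≈ 10.97 dB
∠L = (0°) − (45.00°) = -45.00°

At ω = 400 rad/s:
pole (1 + j400·0.025) = 1 + j10 → |·| ≈ 10.05, ∠ ≈ 84.29°
|L| = 5 · 1 / (10.05) ≈ 0.49751
Gain = 20 log₁₀(0.49751) ≈ -6.06 dB
∠L = (0°) − (84.29°) = -84.29°

ω = 40: 11.0 dB, -45.0°; ω = 400: -6.1 dB, -84.3°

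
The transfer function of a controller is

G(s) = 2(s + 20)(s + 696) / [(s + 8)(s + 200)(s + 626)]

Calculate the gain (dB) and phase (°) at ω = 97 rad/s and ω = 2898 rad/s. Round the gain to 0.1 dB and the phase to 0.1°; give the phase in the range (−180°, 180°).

At s = jω = j97:
zero (s+20): 20 + j97 → |·| = √(20²+97²) = √9809 ≈ 99.04, ∠ = arctan(97/20) ≈ 78.35°
zero (s+696): 696 + j97 → |·| = √(696²+97²) = √493825 ≈ 702.73, ∠ = arctan(97/696) ≈ 7.93°
pole (s+8): 8 + j97 → |·| = √(8²+97²) = √9473 ≈ 97.329, ∠ = arctan(97/8) ≈ 85.29°
pole (s+200): 200 + j97 → |·| = √(200²+97²) = √49409 ≈ 222.28, ∠ = arctan(97/200) ≈ 25.87°
pole (s+626): 626 + j97 → |·| = √(626²+97²) = √401285 ≈ 633.47, ∠ = arctan(97/626) ≈ 8.81°
|G| = 2 · 69598 / 1.3705e+07 ≈ 0.010157
Gain = 20 log₁₀(0.010157) ≈ -39.86 dB
∠G = 86.28° − 119.97° = -33.69°

At s = jω = j2898:
zero (s+20): 20 + j2898 → |·| = √(20²+2898²) = √8398804 ≈ 2898.1, ∠ = arctan(2898/20) ≈ 89.60°
zero (s+696): 696 + j2898 → |·| = √(696²+2898²) = √8882820 ≈ 2980.4, ∠ = arctan(2898/696) ≈ 76.50°
pole (s+8): 8 + j2898 → |·| = √(8²+2898²) = √8398468 ≈ 2898, ∠ = arctan(2898/8) ≈ 89.84°
pole (s+200): 200 + j2898 → |·| = √(200²+2898²) = √8438404 ≈ 2904.9, ∠ = arctan(2898/200) ≈ 86.05°
pole (s+626): 626 + j2898 → |·| = √(626²+2898²) = √8790280 ≈ 2964.8, ∠ = arctan(2898/626) ≈ 77.81°
|G| = 2 · 8.6375e+06 / 2.4959e+10 ≈ 0.00069214
Gain = 20 log₁₀(0.00069214) ≈ -63.20 dB
∠G = 166.10° − 253.70° = -87.60°

ω = 97: -39.9 dB, -33.7°; ω = 2898: -63.2 dB, -87.6°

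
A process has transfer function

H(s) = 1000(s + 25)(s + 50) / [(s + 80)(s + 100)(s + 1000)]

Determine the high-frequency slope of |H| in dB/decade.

Each pole contributes −20 dB/decade at high frequency; each zero contributes +20 dB/decade.
Net: 2 zero(s) − 3 pole(s) → -20 dB/decade.

-20 dB/decade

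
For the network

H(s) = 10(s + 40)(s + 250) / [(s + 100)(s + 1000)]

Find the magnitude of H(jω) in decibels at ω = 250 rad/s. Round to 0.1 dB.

At s = jω = j250:
zero (s+40): 40 + j250 → |·| = √(40²+250²) = √64100 ≈ 253.18, ∠ = arctan(250/40) ≈ 80.91°
zero (s+250): 250 + j250 → |·| = √(250²+250²) = √125000 ≈ 353.55, ∠ = arctan(250/250) ≈ 45.00°
pole (s+100): 100 + j250 → |·| = √(100²+250²) = √72500 ≈ 269.26, ∠ = arctan(250/100) ≈ 68.20°
pole (s+1000): 1000 + j250 → |·| = √(1000²+250²) = √1062500 ≈ 1030.8, ∠ = arctan(250/1000) ≈ 14.04°
|H| = 10 · 89512 / 2.7755e+05 ≈ 3.2251
Gain = 20 log₁₀(3.2251) ≈ 10.17 dB

10.2 dB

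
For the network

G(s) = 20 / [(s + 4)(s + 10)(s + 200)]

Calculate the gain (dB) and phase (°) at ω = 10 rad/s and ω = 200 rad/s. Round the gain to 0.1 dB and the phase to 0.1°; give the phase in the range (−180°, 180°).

At s = jω = j10:
pole (s+4): 4 + j10 → |·| = √(4²+10²) = √116 ≈ 10.77, ∠ = arctan(10/4) ≈ 68.20°
pole (s+10): 10 + j10 → |·| = √(10²+10²) = √200 ≈ 14.142, ∠ = arctan(10/10) ≈ 45.00°
pole (s+200): 200 + j10 → |·| = √(200²+10²) = √40100 ≈ 200.25, ∠ = arctan(10/200) ≈ 2.86°
|G| = 20 / 30500 ≈ 0.00065574
Gain = 20 log₁₀(0.00065574) ≈ -63.67 dB
∠G = 0.00° − 116.06° = -116.06°

At s = jω = j200:
pole (s+4): 4 + j200 → |·| = √(4²+200²) = √40016 ≈ 200.04, ∠ = arctan(200/4) ≈ 88.85°
pole (s+10): 10 + j200 → |·| = √(10²+200²) = √40100 ≈ 200.25, ∠ = arctan(200/10) ≈ 87.14°
pole (s+200): 200 + j200 → |·| = √(200²+200²) = √80000 ≈ 282.84, ∠ = arctan(200/200) ≈ 45.00°
|G| = 20 / 1.133e+07 ≈ 1.7652e-06
Gain = 20 log₁₀(1.7652e-06) ≈ -115.06 dB
∠G = 0.00° − 220.99° = -220.99° ≡ 139.01° (principal value)

ω = 10: -63.7 dB, -116.1°; ω = 200: -115.1 dB, 139.0°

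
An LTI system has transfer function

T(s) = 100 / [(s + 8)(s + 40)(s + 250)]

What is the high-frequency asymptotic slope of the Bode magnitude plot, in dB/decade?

-60 dB/decade

Each pole contributes −20 dB/decade at high frequency; each zero contributes +20 dB/decade.
Net: 0 zero(s) − 3 pole(s) → -60 dB/decade.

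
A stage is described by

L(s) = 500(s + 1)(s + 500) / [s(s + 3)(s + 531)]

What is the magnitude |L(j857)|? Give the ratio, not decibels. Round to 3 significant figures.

0.574

At s = jω = j857:
zero (s+1): 1 + j857 → |·| = √(1²+857²) = √734450 ≈ 857, ∠ = arctan(857/1) ≈ 89.93°
zero (s+500): 500 + j857 → |·| = √(500²+857²) = √984449 ≈ 992.19, ∠ = arctan(857/500) ≈ 59.74°
pole (s+3): 3 + j857 → |·| = √(3²+857²) = √734458 ≈ 857.01, ∠ = arctan(857/3) ≈ 89.80°
pole (s+531): 531 + j857 → |·| = √(531²+857²) = √1016410 ≈ 1008.2, ∠ = arctan(857/531) ≈ 58.22°
pole at origin: |s| = 857, ∠ = 90.00° (in denominator)
|L| = 500 · 8.5031e+05 / 7.4048e+08 ≈ 0.57416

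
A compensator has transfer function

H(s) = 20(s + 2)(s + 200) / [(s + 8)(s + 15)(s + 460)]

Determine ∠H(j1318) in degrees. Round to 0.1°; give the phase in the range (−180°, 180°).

At s = jω = j1318:
zero (s+2): 2 + j1318 → |·| = √(2²+1318²) = √1737128 ≈ 1318, ∠ = arctan(1318/2) ≈ 89.91°
zero (s+200): 200 + j1318 → |·| = √(200²+1318²) = √1777124 ≈ 1333.1, ∠ = arctan(1318/200) ≈ 81.37°
pole (s+8): 8 + j1318 → |·| = √(8²+1318²) = √1737188 ≈ 1318, ∠ = arctan(1318/8) ≈ 89.65°
pole (s+15): 15 + j1318 → |·| = √(15²+1318²) = √1737349 ≈ 1318.1, ∠ = arctan(1318/15) ≈ 89.35°
pole (s+460): 460 + j1318 → |·| = √(460²+1318²) = √1948724 ≈ 1396, ∠ = arctan(1318/460) ≈ 70.76°
∠H = 171.28° − 249.76° = -78.48°

-78.5°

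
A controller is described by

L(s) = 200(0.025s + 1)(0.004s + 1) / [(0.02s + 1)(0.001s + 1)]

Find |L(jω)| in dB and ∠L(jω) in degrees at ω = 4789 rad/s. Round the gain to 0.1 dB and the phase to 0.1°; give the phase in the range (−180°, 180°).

At ω = 4789 rad/s:
zero (1 + j4789·0.025) = 1 + j119.725 → |·| ≈ 119.73, ∠ ≈ 89.52°
zero (1 + j4789·0.004) = 1 + j19.156 → |·| ≈ 19.182, ∠ ≈ 87.01°
pole (1 + j4789·0.02) = 1 + j95.78 → |·| ≈ 95.785, ∠ ≈ 89.40°
pole (1 + j4789·0.001) = 1 + j4.789 → |·| ≈ 4.8923, ∠ ≈ 78.21°
|L| = 200 · 119.73 · 19.182 / (95.785 · 4.8923) ≈ 980.2
Gain = 20 log₁₀(980.2) ≈ 59.83 dB
∠L = (89.52° + 87.01°) − (89.40° + 78.21°) = 8.92°

59.8 dB, 8.9°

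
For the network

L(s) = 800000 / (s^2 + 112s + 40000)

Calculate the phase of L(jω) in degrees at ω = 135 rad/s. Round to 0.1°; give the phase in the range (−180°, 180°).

-34.8°

At s = jω = j135:
quadratic: (j135)² + 112·j135 + 40000 = 21775 + j15120 → |·| ≈ 26510, ∠ ≈ 34.78°
∠L = 0.00° − 34.78° = -34.78°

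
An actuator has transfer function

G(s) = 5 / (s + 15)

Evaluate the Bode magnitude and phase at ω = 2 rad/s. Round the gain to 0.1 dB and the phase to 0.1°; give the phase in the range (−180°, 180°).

-9.6 dB, -7.6°

Substitute s = j2:
Numerator: 5 = 5 + j0
Denominator: (j2) + 15 = 15 + j2
|N| = √(5² + 0²) ≈ 5, ∠N ≈ 0.00°
|D| = √(15² + 2²) ≈ 15.133, ∠D ≈ 7.59°
|G| = 5 / 15.133 ≈ 0.3304
Gain = 20 log₁₀(0.3304) ≈ -9.62 dB
∠G = 0.00° − 7.59° = -7.59°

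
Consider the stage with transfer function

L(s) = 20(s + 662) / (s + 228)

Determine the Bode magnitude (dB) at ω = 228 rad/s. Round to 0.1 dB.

At s = jω = j228:
zero (s+662): 662 + j228 → |·| = √(662²+228²) = √490228 ≈ 700.16, ∠ = arctan(228/662) ≈ 19.00°
pole (s+228): 228 + j228 → |·| = √(228²+228²) = √103968 ≈ 322.44, ∠ = arctan(228/228) ≈ 45.00°
|L| = 20 · 700.16 / 322.44 ≈ 43.429
Gain = 20 log₁₀(43.429) ≈ 32.76 dB

32.8 dB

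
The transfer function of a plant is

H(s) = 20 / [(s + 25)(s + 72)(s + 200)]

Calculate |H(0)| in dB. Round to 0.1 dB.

H(0) = 20 / (25·72·200) ≈ 5.5556e-05
20 log₁₀(5.5556e-05) ≈ -85.11 dB

-85.1 dB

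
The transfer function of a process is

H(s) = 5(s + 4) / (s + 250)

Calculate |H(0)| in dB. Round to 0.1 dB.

H(0) = 5·4 / (250) = 0.08
20 log₁₀(0.08) ≈ -21.94 dB

-21.9 dB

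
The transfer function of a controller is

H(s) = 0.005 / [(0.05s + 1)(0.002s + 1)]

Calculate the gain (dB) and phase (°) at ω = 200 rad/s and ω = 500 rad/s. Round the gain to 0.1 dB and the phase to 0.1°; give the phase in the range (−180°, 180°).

At ω = 200 rad/s:
pole (1 + j200·0.05) = 1 + j10 → |·| ≈ 10.05, ∠ ≈ 84.29°
pole (1 + j200·0.002) = 1 + j0.4 → |·| ≈ 1.077, ∠ ≈ 21.80°
|H| = 0.005 · 1 / (10.05 · 1.077) ≈ 0.00046194
Gain = 20 log₁₀(0.00046194) ≈ -66.71 dB
∠H = (0°) − (84.29° + 21.80°) = -106.09°

At ω = 500 rad/s:
pole (1 + j500·0.05) = 1 + j25 → |·| ≈ 25.02, ∠ ≈ 87.71°
pole (1 + j500·0.002) = 1 + j1 → |·| ≈ 1.4142, ∠ ≈ 45.00°
|H| = 0.005 · 1 / (25.02 · 1.4142) ≈ 0.00014131
Gain = 20 log₁₀(0.00014131) ≈ -77.00 dB
∠H = (0°) − (87.71° + 45.00°) = -132.71°

ω = 200: -66.7 dB, -106.1°; ω = 500: -77.0 dB, -132.7°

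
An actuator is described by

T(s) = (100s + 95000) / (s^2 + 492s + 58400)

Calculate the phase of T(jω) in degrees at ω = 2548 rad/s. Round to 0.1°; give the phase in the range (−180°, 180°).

Substitute s = j2548:
Numerator: 100(j2548) + 95000 = 95000 + j254800
Denominator: (j2548)^2 + 492(j2548) + 58400 = -6433904 + j1253616
|N| = √(95000² + 254800²) ≈ 2.7193e+05, ∠N ≈ 69.55°
|D| = √(6433904² + 1253616²) ≈ 6.5549e+06, ∠D ≈ 168.97°
∠T = 69.55° − 168.97° = -99.42°

-99.4°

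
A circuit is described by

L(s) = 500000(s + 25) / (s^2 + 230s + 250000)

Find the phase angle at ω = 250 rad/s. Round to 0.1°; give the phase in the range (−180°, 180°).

At s = jω = j250:
zero (s+25): 25 + j250 → |·| = √(25²+250²) = √63125 ≈ 251.25, ∠ = arctan(250/25) ≈ 84.29°
quadratic: (j250)² + 230·j250 + 250000 = 187500 + j57500 → |·| ≈ 1.9612e+05, ∠ ≈ 17.05°
∠L = 84.29° − 17.05° = 67.24°

67.2°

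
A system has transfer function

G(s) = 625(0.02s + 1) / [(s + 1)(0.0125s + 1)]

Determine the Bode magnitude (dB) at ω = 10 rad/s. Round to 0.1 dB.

36.0 dB

At ω = 10 rad/s:
zero (1 + j10·0.02) = 1 + j0.2 → |·| ≈ 1.0198, ∠ ≈ 11.31°
pole (1 + j10·1) = 1 + j10 → |·| ≈ 10.05, ∠ ≈ 84.29°
pole (1 + j10·0.0125) = 1 + j0.125 → |·| ≈ 1.0078, ∠ ≈ 7.13°
|G| = 625 · 1.0198 / (10.05 · 1.0078) ≈ 62.93
Gain = 20 log₁₀(62.93) ≈ 35.98 dB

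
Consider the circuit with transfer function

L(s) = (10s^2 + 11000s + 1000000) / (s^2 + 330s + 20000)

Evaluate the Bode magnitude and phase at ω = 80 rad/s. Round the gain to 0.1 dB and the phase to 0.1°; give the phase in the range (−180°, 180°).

Substitute s = j80:
Numerator: 10(j80)^2 + 11000(j80) + 1000000 = 936000 + j880000
Denominator: (j80)^2 + 330(j80) + 20000 = 13600 + j26400
|N| = √(936000² + 880000²) ≈ 1.2847e+06, ∠N ≈ 43.23°
|D| = √(13600² + 26400²) ≈ 29697, ∠D ≈ 62.74°
|L| = 1.2847e+06 / 29697 ≈ 43.26
Gain = 20 log₁₀(43.26) ≈ 32.72 dB
∠L = 43.23° − 62.74° = -19.51°

32.7 dB, -19.5°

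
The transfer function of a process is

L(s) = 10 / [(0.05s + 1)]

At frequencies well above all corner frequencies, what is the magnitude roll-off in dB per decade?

-20 dB/decade

Each pole contributes −20 dB/decade at high frequency; each zero contributes +20 dB/decade.
Net: 0 zero(s) − 1 pole(s) → -20 dB/decade.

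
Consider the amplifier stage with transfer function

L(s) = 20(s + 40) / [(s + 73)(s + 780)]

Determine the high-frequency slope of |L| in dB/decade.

-20 dB/decade

Each pole contributes −20 dB/decade at high frequency; each zero contributes +20 dB/decade.
Net: 1 zero(s) − 2 pole(s) → -20 dB/decade.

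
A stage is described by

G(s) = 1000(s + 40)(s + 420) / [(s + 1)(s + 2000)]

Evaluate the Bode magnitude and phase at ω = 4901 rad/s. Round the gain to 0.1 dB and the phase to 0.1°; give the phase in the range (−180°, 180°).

At s = jω = j4901:
zero (s+40): 40 + j4901 → |·| = √(40²+4901²) = √24021401 ≈ 4901.2, ∠ = arctan(4901/40) ≈ 89.53°
zero (s+420): 420 + j4901 → |·| = √(420²+4901²) = √24196201 ≈ 4919, ∠ = arctan(4901/420) ≈ 85.10°
pole (s+1): 1 + j4901 → |·| = √(1²+4901²) = √24019802 ≈ 4901, ∠ = arctan(4901/1) ≈ 89.99°
pole (s+2000): 2000 + j4901 → |·| = √(2000²+4901²) = √28019801 ≈ 5293.4, ∠ = arctan(4901/2000) ≈ 67.80°
|G| = 1000 · 2.4109e+07 / 2.5943e+07 ≈ 929.31
Gain = 20 log₁₀(929.31) ≈ 59.36 dB
∠G = 174.63° − 157.79° = 16.84°

59.4 dB, 16.8°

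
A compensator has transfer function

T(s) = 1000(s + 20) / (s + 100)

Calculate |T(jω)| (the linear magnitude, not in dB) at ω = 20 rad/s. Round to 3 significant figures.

277

At s = jω = j20:
zero (s+20): 20 + j20 → |·| = √(20²+20²) = √800 ≈ 28.284, ∠ = arctan(20/20) ≈ 45.00°
pole (s+100): 100 + j20 → |·| = √(100²+20²) = √10400 ≈ 101.98, ∠ = arctan(20/100) ≈ 11.31°
|T| = 1000 · 28.284 / 101.98 ≈ 277.35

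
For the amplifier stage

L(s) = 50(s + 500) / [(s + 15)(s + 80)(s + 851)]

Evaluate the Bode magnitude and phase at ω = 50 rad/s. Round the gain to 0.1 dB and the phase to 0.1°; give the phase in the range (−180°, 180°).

-44.5 dB, -103.0°

At s = jω = j50:
zero (s+500): 500 + j50 → |·| = √(500²+50²) = √252500 ≈ 502.49, ∠ = arctan(50/500) ≈ 5.71°
pole (s+15): 15 + j50 → |·| = √(15²+50²) = √2725 ≈ 52.202, ∠ = arctan(50/15) ≈ 73.30°
pole (s+80): 80 + j50 → |·| = √(80²+50²) = √8900 ≈ 94.34, ∠ = arctan(50/80) ≈ 32.01°
pole (s+851): 851 + j50 → |·| = √(851²+50²) = √726701 ≈ 852.47, ∠ = arctan(50/851) ≈ 3.36°
|L| = 50 · 502.49 / 4.1982e+06 ≈ 0.0059846
Gain = 20 log₁₀(0.0059846) ≈ -44.46 dB
∠L = 5.71° − 108.67° = -102.96°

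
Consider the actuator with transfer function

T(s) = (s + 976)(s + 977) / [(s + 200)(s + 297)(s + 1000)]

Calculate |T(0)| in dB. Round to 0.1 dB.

T(0) = 1·976·977 / (200·297·1000) ≈ 0.016053
20 log₁₀(0.016053) ≈ -35.89 dB

-35.9 dB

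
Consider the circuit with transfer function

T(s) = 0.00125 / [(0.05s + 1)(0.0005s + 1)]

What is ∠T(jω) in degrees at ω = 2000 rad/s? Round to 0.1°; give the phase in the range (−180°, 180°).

-134.4°

At ω = 2000 rad/s:
pole (1 + j2000·0.05) = 1 + j100 → |·| ≈ 100, ∠ ≈ 89.43°
pole (1 + j2000·0.0005) = 1 + j1 → |·| ≈ 1.4142, ∠ ≈ 45.00°
∠T = (0°) − (89.43° + 45.00°) = -134.43°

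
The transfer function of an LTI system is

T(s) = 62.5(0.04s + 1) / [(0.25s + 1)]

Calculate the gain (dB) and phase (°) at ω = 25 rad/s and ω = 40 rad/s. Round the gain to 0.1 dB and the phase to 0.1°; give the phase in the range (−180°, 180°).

ω = 25: 22.9 dB, -35.9°; ω = 40: 21.4 dB, -26.3°

At ω = 25 rad/s:
zero (1 + j25·0.04) = 1 + j1 → |·| ≈ 1.4142, ∠ ≈ 45.00°
pole (1 + j25·0.25) = 1 + j6.25 → |·| ≈ 6.3295, ∠ ≈ 80.91°
|T| = 62.5 · 1.4142 / (6.3295) ≈ 13.964
Gain = 20 log₁₀(13.964) ≈ 22.90 dB
∠T = (45.00°) − (80.91°) = -35.91°

At ω = 40 rad/s:
zero (1 + j40·0.04) = 1 + j1.6 → |·| ≈ 1.8868, ∠ ≈ 57.99°
pole (1 + j40·0.25) = 1 + j10 → |·| ≈ 10.05, ∠ ≈ 84.29°
|T| = 62.5 · 1.8868 / (10.05) ≈ 11.734
Gain = 20 log₁₀(11.734) ≈ 21.39 dB
∠T = (57.99°) − (84.29°) = -26.30°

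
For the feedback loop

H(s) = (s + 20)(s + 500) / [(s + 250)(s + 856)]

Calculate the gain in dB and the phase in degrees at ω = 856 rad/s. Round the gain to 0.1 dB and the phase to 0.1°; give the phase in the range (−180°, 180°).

-2.1 dB, 29.7°

At s = jω = j856:
zero (s+20): 20 + j856 → |·| = √(20²+856²) = √733136 ≈ 856.23, ∠ = arctan(856/20) ≈ 88.66°
zero (s+500): 500 + j856 → |·| = √(500²+856²) = √982736 ≈ 991.33, ∠ = arctan(856/500) ≈ 59.71°
pole (s+250): 250 + j856 → |·| = √(250²+856²) = √795236 ≈ 891.76, ∠ = arctan(856/250) ≈ 73.72°
pole (s+856): 856 + j856 → |·| = √(856²+856²) = √1465472 ≈ 1210.6, ∠ = arctan(856/856) ≈ 45.00°
|H| = 1 · 8.4881e+05 / 1.0796e+06 ≈ 0.78623
Gain = 20 log₁₀(0.78623) ≈ -2.09 dB
∠H = 148.37° − 118.72° = 29.65°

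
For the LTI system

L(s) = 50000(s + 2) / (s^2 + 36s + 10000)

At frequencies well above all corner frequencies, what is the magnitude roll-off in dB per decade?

Each pole contributes −20 dB/decade at high frequency; each zero contributes +20 dB/decade.
Net: 1 zero(s) − 2 pole(s) → -20 dB/decade.

-20 dB/decade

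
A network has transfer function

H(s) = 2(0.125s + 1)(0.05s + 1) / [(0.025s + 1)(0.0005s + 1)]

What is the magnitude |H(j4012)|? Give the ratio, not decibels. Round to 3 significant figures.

At ω = 4012 rad/s:
zero (1 + j4012·0.125) = 1 + j501.5 → |·| ≈ 501.5, ∠ ≈ 89.89°
zero (1 + j4012·0.05) = 1 + j200.6 → |·| ≈ 200.6, ∠ ≈ 89.71°
pole (1 + j4012·0.025) = 1 + j100.3 → |·| ≈ 100.3, ∠ ≈ 89.43°
pole (1 + j4012·0.0005) = 1 + j2.006 → |·| ≈ 2.2414, ∠ ≈ 63.50°
|H| = 2 · 501.5 · 200.6 / (100.3 · 2.2414) ≈ 894.98

895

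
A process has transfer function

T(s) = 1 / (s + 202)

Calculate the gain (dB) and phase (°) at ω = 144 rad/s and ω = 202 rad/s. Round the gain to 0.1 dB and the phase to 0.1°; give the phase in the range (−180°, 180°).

ω = 144: -47.9 dB, -35.5°; ω = 202: -49.1 dB, -45.0°

At s = jω = j144:
pole (s+202): 202 + j144 → |·| = √(202²+144²) = √61540 ≈ 248.07, ∠ = arctan(144/202) ≈ 35.48°
|T| = 1 / 248.07 ≈ 0.0040311
Gain = 20 log₁₀(0.0040311) ≈ -47.89 dB
∠T = 0.00° − 35.48° = -35.48°

At s = jω = j202:
pole (s+202): 202 + j202 → |·| = √(202²+202²) = √81608 ≈ 285.67, ∠ = arctan(202/202) ≈ 45.00°
|T| = 1 / 285.67 ≈ 0.0035005
Gain = 20 log₁₀(0.0035005) ≈ -49.12 dB
∠T = 0.00° − 45.00° = -45.00°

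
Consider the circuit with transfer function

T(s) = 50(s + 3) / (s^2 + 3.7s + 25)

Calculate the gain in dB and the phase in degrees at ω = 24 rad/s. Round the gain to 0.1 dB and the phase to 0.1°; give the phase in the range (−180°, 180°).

At s = jω = j24:
zero (s+3): 3 + j24 → |·| = √(3²+24²) = √585 ≈ 24.187, ∠ = arctan(24/3) ≈ 82.87°
quadratic: (j24)² + 3.7·j24 + 25 = -551 + j88.8 → |·| ≈ 558.11, ∠ ≈ 170.84°
|T| = 50 · 24.187 / 558.11 ≈ 2.1669
Gain = 20 log₁₀(2.1669) ≈ 6.72 dB
∠T = 82.87° − 170.84° = -87.97°

6.7 dB, -88.0°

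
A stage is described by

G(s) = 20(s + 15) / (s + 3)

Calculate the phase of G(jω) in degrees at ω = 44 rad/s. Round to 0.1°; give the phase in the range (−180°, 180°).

-14.9°

At s = jω = j44:
zero (s+15): 15 + j44 → |·| = √(15²+44²) = √2161 ≈ 46.487, ∠ = arctan(44/15) ≈ 71.18°
pole (s+3): 3 + j44 → |·| = √(3²+44²) = √1945 ≈ 44.102, ∠ = arctan(44/3) ≈ 86.10°
∠G = 71.18° − 86.10° = -14.92°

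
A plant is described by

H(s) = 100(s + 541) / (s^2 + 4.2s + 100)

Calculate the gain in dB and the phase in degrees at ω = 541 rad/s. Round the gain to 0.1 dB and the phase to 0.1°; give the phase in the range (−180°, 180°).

-11.7 dB, -134.6°

At s = jω = j541:
zero (s+541): 541 + j541 → |·| = √(541²+541²) = √585362 ≈ 765.09, ∠ = arctan(541/541) ≈ 45.00°
quadratic: (j541)² + 4.2·j541 + 100 = -292581 + j2272.2 → |·| ≈ 2.9259e+05, ∠ ≈ 179.56°
|H| = 100 · 765.09 / 2.9259e+05 ≈ 0.26149
Gain = 20 log₁₀(0.26149) ≈ -11.65 dB
∠H = 45.00° − 179.56° = -134.56°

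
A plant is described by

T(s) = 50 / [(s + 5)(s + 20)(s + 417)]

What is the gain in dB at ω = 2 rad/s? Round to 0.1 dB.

-59.1 dB

At s = jω = j2:
pole (s+5): 5 + j2 → |·| = √(5²+2²) = √29 ≈ 5.3852, ∠ = arctan(2/5) ≈ 21.80°
pole (s+20): 20 + j2 → |·| = √(20²+2²) = √404 ≈ 20.1, ∠ = arctan(2/20) ≈ 5.71°
pole (s+417): 417 + j2 → |·| = √(417²+2²) = √173893 ≈ 417, ∠ = arctan(2/417) ≈ 0.27°
|T| = 50 / 45137 ≈ 0.0011077
Gain = 20 log₁₀(0.0011077) ≈ -59.11 dB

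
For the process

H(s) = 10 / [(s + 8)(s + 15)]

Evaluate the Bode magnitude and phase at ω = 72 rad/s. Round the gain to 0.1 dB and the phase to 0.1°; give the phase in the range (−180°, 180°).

-54.5 dB, -161.9°

At s = jω = j72:
pole (s+8): 8 + j72 → |·| = √(8²+72²) = √5248 ≈ 72.443, ∠ = arctan(72/8) ≈ 83.66°
pole (s+15): 15 + j72 → |·| = √(15²+72²) = √5409 ≈ 73.546, ∠ = arctan(72/15) ≈ 78.23°
|H| = 10 / 5327.9 ≈ 0.0018769
Gain = 20 log₁₀(0.0018769) ≈ -54.53 dB
∠H = 0.00° − 161.89° = -161.89°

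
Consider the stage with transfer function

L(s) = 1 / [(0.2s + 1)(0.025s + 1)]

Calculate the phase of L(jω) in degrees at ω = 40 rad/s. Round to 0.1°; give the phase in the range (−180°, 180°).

-127.9°

At ω = 40 rad/s:
pole (1 + j40·0.2) = 1 + j8 → |·| ≈ 8.0623, ∠ ≈ 82.87°
pole (1 + j40·0.025) = 1 + j1 → |·| ≈ 1.4142, ∠ ≈ 45.00°
∠L = (0°) − (82.87° + 45.00°) = -127.87°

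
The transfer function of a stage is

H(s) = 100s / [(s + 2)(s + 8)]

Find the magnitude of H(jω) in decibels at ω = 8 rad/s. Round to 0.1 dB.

18.7 dB

At s = jω = j8:
zero at origin: s = j8 → |·| = 8, ∠ = 90.00°
pole (s+2): 2 + j8 → |·| = √(2²+8²) = √68 ≈ 8.2462, ∠ = arctan(8/2) ≈ 75.96°
pole (s+8): 8 + j8 → |·| = √(8²+8²) = √128 ≈ 11.314, ∠ = arctan(8/8) ≈ 45.00°
|H| = 100 · 8 / 93.298 ≈ 8.5747
Gain = 20 log₁₀(8.5747) ≈ 18.66 dB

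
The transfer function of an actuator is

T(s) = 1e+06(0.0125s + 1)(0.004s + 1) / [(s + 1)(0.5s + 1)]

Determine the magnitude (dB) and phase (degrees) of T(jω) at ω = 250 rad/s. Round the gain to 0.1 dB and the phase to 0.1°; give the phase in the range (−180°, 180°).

At ω = 250 rad/s:
zero (1 + j250·0.0125) = 1 + j3.125 → |·| ≈ 3.2811, ∠ ≈ 72.26°
zero (1 + j250·0.004) = 1 + j1 → |·| ≈ 1.4142, ∠ ≈ 45.00°
pole (1 + j250·1) = 1 + j250 → |·| ≈ 250, ∠ ≈ 89.77°
pole (1 + j250·0.5) = 1 + j125 → |·| ≈ 125, ∠ ≈ 89.54°
|T| = 1e+06 · 3.2811 · 1.4142 / (250 · 125) ≈ 148.48
Gain = 20 log₁₀(148.48) ≈ 43.43 dB
∠T = (72.26° + 45.00°) − (89.77° + 89.54°) = -62.05°

43.4 dB, -62.1°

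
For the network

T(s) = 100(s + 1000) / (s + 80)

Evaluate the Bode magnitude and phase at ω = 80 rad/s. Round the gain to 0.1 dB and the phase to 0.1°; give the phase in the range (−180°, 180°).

At s = jω = j80:
zero (s+1000): 1000 + j80 → |·| = √(1000²+80²) = √1006400 ≈ 1003.2, ∠ = arctan(80/1000) ≈ 4.57°
pole (s+80): 80 + j80 → |·| = √(80²+80²) = √12800 ≈ 113.14, ∠ = arctan(80/80) ≈ 45.00°
|T| = 100 · 1003.2 / 113.14 ≈ 886.69
Gain = 20 log₁₀(886.69) ≈ 58.96 dB
∠T = 4.57° − 45.00° = -40.43°

59.0 dB, -40.4°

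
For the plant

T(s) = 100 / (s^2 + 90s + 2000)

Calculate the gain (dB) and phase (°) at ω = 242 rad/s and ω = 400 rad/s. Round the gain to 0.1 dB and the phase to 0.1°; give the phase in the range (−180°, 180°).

ω = 242: -55.7 dB, -158.9°; ω = 400: -64.2 dB, -167.2°

Substitute s = j242:
Numerator: 100 = 100 + j0
Denominator: (j242)^2 + 90(j242) + 2000 = -56564 + j21780
|N| = √(100² + 0²) ≈ 100, ∠N ≈ 0.00°
|D| = √(56564² + 21780²) ≈ 60612, ∠D ≈ 158.94°
|T| = 100 / 60612 ≈ 0.0016498
Gain = 20 log₁₀(0.0016498) ≈ -55.65 dB
∠T = 0.00° − 158.94° = -158.94°

Substitute s = j400:
Numerator: 100 = 100 + j0
Denominator: (j400)^2 + 90(j400) + 2000 = -158000 + j36000
|N| = √(100² + 0²) ≈ 100, ∠N ≈ 0.00°
|D| = √(158000² + 36000²) ≈ 1.6205e+05, ∠D ≈ 167.16°
|T| = 100 / 1.6205e+05 ≈ 0.00061709
Gain = 20 log₁₀(0.00061709) ≈ -64.19 dB
∠T = 0.00° − 167.16° = -167.16°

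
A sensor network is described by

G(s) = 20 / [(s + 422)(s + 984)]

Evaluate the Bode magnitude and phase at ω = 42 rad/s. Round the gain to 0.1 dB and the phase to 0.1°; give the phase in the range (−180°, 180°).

At s = jω = j42:
pole (s+422): 422 + j42 → |·| = √(422²+42²) = √179848 ≈ 424.08, ∠ = arctan(42/422) ≈ 5.68°
pole (s+984): 984 + j42 → |·| = √(984²+42²) = √970020 ≈ 984.9, ∠ = arctan(42/984) ≈ 2.44°
|G| = 20 / 4.1768e+05 ≈ 4.7884e-05
Gain = 20 log₁₀(4.7884e-05) ≈ -86.40 dB
∠G = 0.00° − 8.12° = -8.12°

-86.4 dB, -8.1°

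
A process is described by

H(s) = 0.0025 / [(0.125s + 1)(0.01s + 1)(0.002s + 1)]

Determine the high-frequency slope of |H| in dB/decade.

-60 dB/decade

Each pole contributes −20 dB/decade at high frequency; each zero contributes +20 dB/decade.
Net: 0 zero(s) − 3 pole(s) → -60 dB/decade.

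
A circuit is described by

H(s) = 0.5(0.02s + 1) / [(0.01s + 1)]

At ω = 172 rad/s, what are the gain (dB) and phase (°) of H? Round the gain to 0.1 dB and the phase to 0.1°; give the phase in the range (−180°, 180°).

-0.9 dB, 14.0°

At ω = 172 rad/s:
zero (1 + j172·0.02) = 1 + j3.44 → |·| ≈ 3.5824, ∠ ≈ 73.79°
pole (1 + j172·0.01) = 1 + j1.72 → |·| ≈ 1.9896, ∠ ≈ 59.83°
|H| = 0.5 · 3.5824 / (1.9896) ≈ 0.90028
Gain = 20 log₁₀(0.90028) ≈ -0.91 dB
∠H = (73.79°) − (59.83°) = 13.96°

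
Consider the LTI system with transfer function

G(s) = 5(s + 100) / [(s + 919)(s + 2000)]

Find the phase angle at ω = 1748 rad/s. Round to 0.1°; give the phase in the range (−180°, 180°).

-16.7°

At s = jω = j1748:
zero (s+100): 100 + j1748 → |·| = √(100²+1748²) = √3065504 ≈ 1750.9, ∠ = arctan(1748/100) ≈ 86.73°
pole (s+919): 919 + j1748 → |·| = √(919²+1748²) = √3900065 ≈ 1974.9, ∠ = arctan(1748/919) ≈ 62.27°
pole (s+2000): 2000 + j1748 → |·| = √(2000²+1748²) = √7055504 ≈ 2656.2, ∠ = arctan(1748/2000) ≈ 41.15°
∠G = 86.73° − 103.42° = -16.69°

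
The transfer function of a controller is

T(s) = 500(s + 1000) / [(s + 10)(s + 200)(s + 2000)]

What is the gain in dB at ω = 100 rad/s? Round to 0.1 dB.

-39.0 dB

At s = jω = j100:
zero (s+1000): 1000 + j100 → |·| = √(1000²+100²) = √1010000 ≈ 1005, ∠ = arctan(100/1000) ≈ 5.71°
pole (s+10): 10 + j100 → |·| = √(10²+100²) = √10100 ≈ 100.5, ∠ = arctan(100/10) ≈ 84.29°
pole (s+200): 200 + j100 → |·| = √(200²+100²) = √50000 ≈ 223.61, ∠ = arctan(100/200) ≈ 26.57°
pole (s+2000): 2000 + j100 → |·| = √(2000²+100²) = √4010000 ≈ 2002.5, ∠ = arctan(100/2000) ≈ 2.86°
|T| = 500 · 1005 / 4.5002e+07 ≈ 0.011166
Gain = 20 log₁₀(0.011166) ≈ -39.04 dB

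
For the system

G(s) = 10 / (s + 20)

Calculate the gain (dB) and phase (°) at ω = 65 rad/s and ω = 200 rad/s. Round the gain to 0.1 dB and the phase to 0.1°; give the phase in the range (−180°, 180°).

ω = 65: -16.7 dB, -72.9°; ω = 200: -26.1 dB, -84.3°

Substitute s = j65:
Numerator: 10 = 10 + j0
Denominator: (j65) + 20 = 20 + j65
|N| = √(10² + 0²) ≈ 10, ∠N ≈ 0.00°
|D| = √(20² + 65²) ≈ 68.007, ∠D ≈ 72.90°
|G| = 10 / 68.007 ≈ 0.14704
Gain = 20 log₁₀(0.14704) ≈ -16.65 dB
∠G = 0.00° − 72.90° = -72.90°

Substitute s = j200:
Numerator: 10 = 10 + j0
Denominator: (j200) + 20 = 20 + j200
|N| = √(10² + 0²) ≈ 10, ∠N ≈ 0.00°
|D| = √(20² + 200²) ≈ 201, ∠D ≈ 84.29°
|G| = 10 / 201 ≈ 0.049751
Gain = 20 log₁₀(0.049751) ≈ -26.06 dB
∠G = 0.00° − 84.29° = -84.29°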